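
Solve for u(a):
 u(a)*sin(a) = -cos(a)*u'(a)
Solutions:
 u(a) = C1*cos(a)


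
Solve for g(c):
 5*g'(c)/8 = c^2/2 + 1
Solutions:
 g(c) = C1 + 4*c^3/15 + 8*c/5


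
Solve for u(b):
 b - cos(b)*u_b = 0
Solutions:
 u(b) = C1 + Integral(b/cos(b), b)


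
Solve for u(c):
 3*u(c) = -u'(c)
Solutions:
 u(c) = C1*exp(-3*c)


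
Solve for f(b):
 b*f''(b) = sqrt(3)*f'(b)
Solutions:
 f(b) = C1 + C2*b^(1 + sqrt(3))


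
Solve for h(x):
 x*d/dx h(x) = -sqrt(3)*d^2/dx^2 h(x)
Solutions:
 h(x) = C1 + C2*erf(sqrt(2)*3^(3/4)*x/6)


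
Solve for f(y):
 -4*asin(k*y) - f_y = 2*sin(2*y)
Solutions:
 f(y) = C1 - 4*Piecewise((y*asin(k*y) + sqrt(-k^2*y^2 + 1)/k, Ne(k, 0)), (0, True)) + cos(2*y)


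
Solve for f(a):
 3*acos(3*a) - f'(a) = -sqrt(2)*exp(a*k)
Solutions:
 f(a) = C1 + 3*a*acos(3*a) - sqrt(1 - 9*a^2) + sqrt(2)*Piecewise((exp(a*k)/k, Ne(k, 0)), (a, True))


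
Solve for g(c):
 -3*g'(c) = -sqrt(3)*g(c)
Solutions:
 g(c) = C1*exp(sqrt(3)*c/3)


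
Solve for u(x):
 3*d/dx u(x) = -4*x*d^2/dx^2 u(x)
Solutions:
 u(x) = C1 + C2*x^(1/4)


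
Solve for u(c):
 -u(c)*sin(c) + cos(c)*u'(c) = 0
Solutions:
 u(c) = C1/cos(c)


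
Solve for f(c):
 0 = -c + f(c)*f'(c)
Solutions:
 f(c) = -sqrt(C1 + c^2)
 f(c) = sqrt(C1 + c^2)


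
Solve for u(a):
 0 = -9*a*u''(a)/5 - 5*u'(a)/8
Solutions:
 u(a) = C1 + C2*a^(47/72)


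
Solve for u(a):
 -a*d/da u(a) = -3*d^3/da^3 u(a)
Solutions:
 u(a) = C1 + Integral(C2*airyai(3^(2/3)*a/3) + C3*airybi(3^(2/3)*a/3), a)


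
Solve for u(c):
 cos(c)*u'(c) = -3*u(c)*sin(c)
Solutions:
 u(c) = C1*cos(c)^3


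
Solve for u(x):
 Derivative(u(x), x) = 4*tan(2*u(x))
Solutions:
 u(x) = -asin(C1*exp(8*x))/2 + pi/2
 u(x) = asin(C1*exp(8*x))/2


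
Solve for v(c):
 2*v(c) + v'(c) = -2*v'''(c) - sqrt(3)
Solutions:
 v(c) = C1*exp(-6^(1/3)*c*(-(18 + sqrt(330))^(1/3) + 6^(1/3)/(18 + sqrt(330))^(1/3))/12)*sin(2^(1/3)*3^(1/6)*c*(3*2^(1/3)/(18 + sqrt(330))^(1/3) + 3^(2/3)*(18 + sqrt(330))^(1/3))/12) + C2*exp(-6^(1/3)*c*(-(18 + sqrt(330))^(1/3) + 6^(1/3)/(18 + sqrt(330))^(1/3))/12)*cos(2^(1/3)*3^(1/6)*c*(3*2^(1/3)/(18 + sqrt(330))^(1/3) + 3^(2/3)*(18 + sqrt(330))^(1/3))/12) + C3*exp(6^(1/3)*c*(-(18 + sqrt(330))^(1/3) + 6^(1/3)/(18 + sqrt(330))^(1/3))/6) - sqrt(3)/2


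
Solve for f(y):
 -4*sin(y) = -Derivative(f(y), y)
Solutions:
 f(y) = C1 - 4*cos(y)


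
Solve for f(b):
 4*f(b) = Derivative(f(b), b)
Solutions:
 f(b) = C1*exp(4*b)


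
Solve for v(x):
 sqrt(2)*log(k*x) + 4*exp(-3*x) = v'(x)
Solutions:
 v(x) = C1 + sqrt(2)*x*log(k*x) - sqrt(2)*x - 4*exp(-3*x)/3


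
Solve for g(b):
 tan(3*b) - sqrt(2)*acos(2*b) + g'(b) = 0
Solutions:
 g(b) = C1 + sqrt(2)*(b*acos(2*b) - sqrt(1 - 4*b^2)/2) + log(cos(3*b))/3


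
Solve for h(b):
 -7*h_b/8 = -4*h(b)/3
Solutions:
 h(b) = C1*exp(32*b/21)


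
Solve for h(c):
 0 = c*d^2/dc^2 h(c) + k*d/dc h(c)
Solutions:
 h(c) = C1 + c^(1 - re(k))*(C2*sin(log(c)*Abs(im(k))) + C3*cos(log(c)*im(k)))


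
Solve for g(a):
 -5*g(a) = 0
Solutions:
 g(a) = 0


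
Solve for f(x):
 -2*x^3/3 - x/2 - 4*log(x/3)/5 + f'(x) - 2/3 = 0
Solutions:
 f(x) = C1 + x^4/6 + x^2/4 + 4*x*log(x)/5 - 4*x*log(3)/5 - 2*x/15


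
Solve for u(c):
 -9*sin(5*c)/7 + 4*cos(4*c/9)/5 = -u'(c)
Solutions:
 u(c) = C1 - 9*sin(4*c/9)/5 - 9*cos(5*c)/35


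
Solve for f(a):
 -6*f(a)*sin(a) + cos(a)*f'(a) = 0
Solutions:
 f(a) = C1/cos(a)^6


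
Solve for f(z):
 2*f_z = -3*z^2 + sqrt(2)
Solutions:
 f(z) = C1 - z^3/2 + sqrt(2)*z/2


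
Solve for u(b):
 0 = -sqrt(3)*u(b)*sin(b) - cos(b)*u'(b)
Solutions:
 u(b) = C1*cos(b)^(sqrt(3))


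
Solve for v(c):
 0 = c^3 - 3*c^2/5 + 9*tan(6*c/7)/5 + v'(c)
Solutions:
 v(c) = C1 - c^4/4 + c^3/5 + 21*log(cos(6*c/7))/10


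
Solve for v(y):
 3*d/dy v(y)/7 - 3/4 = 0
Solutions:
 v(y) = C1 + 7*y/4


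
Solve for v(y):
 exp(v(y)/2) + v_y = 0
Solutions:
 v(y) = 2*log(1/(C1 + y)) + 2*log(2)


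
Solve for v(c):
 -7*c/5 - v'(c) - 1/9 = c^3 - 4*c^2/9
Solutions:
 v(c) = C1 - c^4/4 + 4*c^3/27 - 7*c^2/10 - c/9


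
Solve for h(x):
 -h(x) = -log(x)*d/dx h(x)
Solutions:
 h(x) = C1*exp(li(x))


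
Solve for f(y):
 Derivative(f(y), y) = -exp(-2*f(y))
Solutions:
 f(y) = log(-sqrt(C1 - 2*y))
 f(y) = log(C1 - 2*y)/2


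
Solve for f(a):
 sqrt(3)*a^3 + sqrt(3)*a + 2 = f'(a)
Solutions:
 f(a) = C1 + sqrt(3)*a^4/4 + sqrt(3)*a^2/2 + 2*a


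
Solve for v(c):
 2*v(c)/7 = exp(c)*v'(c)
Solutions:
 v(c) = C1*exp(-2*exp(-c)/7)


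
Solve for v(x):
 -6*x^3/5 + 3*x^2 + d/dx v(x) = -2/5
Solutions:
 v(x) = C1 + 3*x^4/10 - x^3 - 2*x/5


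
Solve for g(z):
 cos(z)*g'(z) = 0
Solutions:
 g(z) = C1


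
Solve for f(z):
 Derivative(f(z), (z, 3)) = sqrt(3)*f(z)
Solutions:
 f(z) = C3*exp(3^(1/6)*z) + (C1*sin(3^(2/3)*z/2) + C2*cos(3^(2/3)*z/2))*exp(-3^(1/6)*z/2)


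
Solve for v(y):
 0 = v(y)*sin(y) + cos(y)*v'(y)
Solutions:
 v(y) = C1*cos(y)


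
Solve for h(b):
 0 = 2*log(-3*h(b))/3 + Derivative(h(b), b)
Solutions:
 3*Integral(1/(log(-_y) + log(3)), (_y, h(b)))/2 = C1 - b


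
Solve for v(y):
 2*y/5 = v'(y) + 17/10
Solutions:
 v(y) = C1 + y^2/5 - 17*y/10


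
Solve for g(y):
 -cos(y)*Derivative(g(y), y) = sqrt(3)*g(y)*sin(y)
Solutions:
 g(y) = C1*cos(y)^(sqrt(3))


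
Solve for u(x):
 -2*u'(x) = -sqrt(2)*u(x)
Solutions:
 u(x) = C1*exp(sqrt(2)*x/2)


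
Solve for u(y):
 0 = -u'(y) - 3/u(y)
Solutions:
 u(y) = -sqrt(C1 - 6*y)
 u(y) = sqrt(C1 - 6*y)


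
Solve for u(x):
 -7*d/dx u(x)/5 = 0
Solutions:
 u(x) = C1


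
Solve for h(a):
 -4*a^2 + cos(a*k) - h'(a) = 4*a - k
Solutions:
 h(a) = C1 - 4*a^3/3 - 2*a^2 + a*k + sin(a*k)/k


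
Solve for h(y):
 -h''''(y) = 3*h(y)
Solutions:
 h(y) = (C1*sin(sqrt(2)*3^(1/4)*y/2) + C2*cos(sqrt(2)*3^(1/4)*y/2))*exp(-sqrt(2)*3^(1/4)*y/2) + (C3*sin(sqrt(2)*3^(1/4)*y/2) + C4*cos(sqrt(2)*3^(1/4)*y/2))*exp(sqrt(2)*3^(1/4)*y/2)


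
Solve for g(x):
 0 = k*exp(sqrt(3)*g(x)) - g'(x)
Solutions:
 g(x) = sqrt(3)*(2*log(-1/(C1 + k*x)) - log(3))/6


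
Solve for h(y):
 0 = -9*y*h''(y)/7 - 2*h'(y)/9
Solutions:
 h(y) = C1 + C2*y^(67/81)


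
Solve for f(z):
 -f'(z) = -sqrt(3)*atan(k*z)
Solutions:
 f(z) = C1 + sqrt(3)*Piecewise((z*atan(k*z) - log(k^2*z^2 + 1)/(2*k), Ne(k, 0)), (0, True))


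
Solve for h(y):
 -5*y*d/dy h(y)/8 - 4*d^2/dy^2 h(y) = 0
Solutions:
 h(y) = C1 + C2*erf(sqrt(5)*y/8)


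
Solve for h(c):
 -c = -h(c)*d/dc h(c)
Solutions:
 h(c) = -sqrt(C1 + c^2)
 h(c) = sqrt(C1 + c^2)


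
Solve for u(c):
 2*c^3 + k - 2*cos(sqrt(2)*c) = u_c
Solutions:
 u(c) = C1 + c^4/2 + c*k - sqrt(2)*sin(sqrt(2)*c)


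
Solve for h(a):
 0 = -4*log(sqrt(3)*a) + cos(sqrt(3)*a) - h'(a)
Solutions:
 h(a) = C1 - 4*a*log(a) - 2*a*log(3) + 4*a + sqrt(3)*sin(sqrt(3)*a)/3


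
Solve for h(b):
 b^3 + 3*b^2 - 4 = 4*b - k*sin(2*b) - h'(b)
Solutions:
 h(b) = C1 - b^4/4 - b^3 + 2*b^2 + 4*b + k*cos(2*b)/2


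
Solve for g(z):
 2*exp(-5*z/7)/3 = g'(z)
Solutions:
 g(z) = C1 - 14*exp(-5*z/7)/15


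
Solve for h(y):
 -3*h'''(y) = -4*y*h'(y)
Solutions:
 h(y) = C1 + Integral(C2*airyai(6^(2/3)*y/3) + C3*airybi(6^(2/3)*y/3), y)


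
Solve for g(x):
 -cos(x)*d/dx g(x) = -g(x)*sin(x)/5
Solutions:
 g(x) = C1/cos(x)^(1/5)


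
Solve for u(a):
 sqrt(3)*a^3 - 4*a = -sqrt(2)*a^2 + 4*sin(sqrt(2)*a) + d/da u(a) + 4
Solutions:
 u(a) = C1 + sqrt(3)*a^4/4 + sqrt(2)*a^3/3 - 2*a^2 - 4*a + 2*sqrt(2)*cos(sqrt(2)*a)


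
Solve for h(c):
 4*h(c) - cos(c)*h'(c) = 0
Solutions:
 h(c) = C1*(sin(c)^2 + 2*sin(c) + 1)/(sin(c)^2 - 2*sin(c) + 1)


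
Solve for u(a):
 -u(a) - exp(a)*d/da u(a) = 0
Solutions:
 u(a) = C1*exp(exp(-a))


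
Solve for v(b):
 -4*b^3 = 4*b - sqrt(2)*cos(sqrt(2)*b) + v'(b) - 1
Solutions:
 v(b) = C1 - b^4 - 2*b^2 + b + sin(sqrt(2)*b)


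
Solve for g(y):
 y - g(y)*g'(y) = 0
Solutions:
 g(y) = -sqrt(C1 + y^2)
 g(y) = sqrt(C1 + y^2)


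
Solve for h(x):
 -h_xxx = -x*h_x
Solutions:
 h(x) = C1 + Integral(C2*airyai(x) + C3*airybi(x), x)


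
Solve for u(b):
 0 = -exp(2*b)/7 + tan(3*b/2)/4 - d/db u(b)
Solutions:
 u(b) = C1 - exp(2*b)/14 - log(cos(3*b/2))/6


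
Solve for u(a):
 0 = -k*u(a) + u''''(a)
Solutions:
 u(a) = C1*exp(-a*k^(1/4)) + C2*exp(a*k^(1/4)) + C3*exp(-I*a*k^(1/4)) + C4*exp(I*a*k^(1/4))


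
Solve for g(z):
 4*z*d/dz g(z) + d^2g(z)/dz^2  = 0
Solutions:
 g(z) = C1 + C2*erf(sqrt(2)*z)


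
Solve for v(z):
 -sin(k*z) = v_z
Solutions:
 v(z) = C1 + cos(k*z)/k


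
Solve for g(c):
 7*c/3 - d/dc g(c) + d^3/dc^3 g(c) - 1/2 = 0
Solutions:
 g(c) = C1 + C2*exp(-c) + C3*exp(c) + 7*c^2/6 - c/2


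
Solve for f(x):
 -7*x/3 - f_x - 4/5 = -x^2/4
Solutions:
 f(x) = C1 + x^3/12 - 7*x^2/6 - 4*x/5


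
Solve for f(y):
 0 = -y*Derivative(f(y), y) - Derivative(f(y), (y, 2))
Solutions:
 f(y) = C1 + C2*erf(sqrt(2)*y/2)


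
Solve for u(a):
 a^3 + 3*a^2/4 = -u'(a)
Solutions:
 u(a) = C1 - a^4/4 - a^3/4


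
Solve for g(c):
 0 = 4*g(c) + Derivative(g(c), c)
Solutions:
 g(c) = C1*exp(-4*c)


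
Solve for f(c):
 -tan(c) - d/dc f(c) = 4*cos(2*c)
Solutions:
 f(c) = C1 + log(cos(c)) - 2*sin(2*c)


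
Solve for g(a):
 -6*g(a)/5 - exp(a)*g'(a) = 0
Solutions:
 g(a) = C1*exp(6*exp(-a)/5)


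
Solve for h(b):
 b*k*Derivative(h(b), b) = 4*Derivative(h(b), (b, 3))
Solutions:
 h(b) = C1 + Integral(C2*airyai(2^(1/3)*b*k^(1/3)/2) + C3*airybi(2^(1/3)*b*k^(1/3)/2), b)


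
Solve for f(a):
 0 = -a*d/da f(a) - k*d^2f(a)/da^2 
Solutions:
 f(a) = C1 + C2*sqrt(k)*erf(sqrt(2)*a*sqrt(1/k)/2)


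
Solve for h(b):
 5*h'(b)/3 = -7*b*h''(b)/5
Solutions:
 h(b) = C1 + C2/b^(4/21)


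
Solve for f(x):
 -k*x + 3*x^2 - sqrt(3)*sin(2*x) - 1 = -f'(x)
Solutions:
 f(x) = C1 + k*x^2/2 - x^3 + x - sqrt(3)*cos(2*x)/2


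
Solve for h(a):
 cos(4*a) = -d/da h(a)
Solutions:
 h(a) = C1 - sin(4*a)/4


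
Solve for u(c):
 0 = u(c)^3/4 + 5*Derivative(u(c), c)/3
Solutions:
 u(c) = -sqrt(10)*sqrt(-1/(C1 - 3*c))
 u(c) = sqrt(10)*sqrt(-1/(C1 - 3*c))


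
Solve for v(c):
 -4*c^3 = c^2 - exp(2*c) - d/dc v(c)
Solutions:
 v(c) = C1 + c^4 + c^3/3 - exp(2*c)/2


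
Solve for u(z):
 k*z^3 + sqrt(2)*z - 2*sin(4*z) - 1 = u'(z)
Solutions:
 u(z) = C1 + k*z^4/4 + sqrt(2)*z^2/2 - z + cos(4*z)/2


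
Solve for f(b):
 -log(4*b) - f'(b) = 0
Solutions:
 f(b) = C1 - b*log(b) - b*log(4) + b


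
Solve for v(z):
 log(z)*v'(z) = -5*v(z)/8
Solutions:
 v(z) = C1*exp(-5*li(z)/8)


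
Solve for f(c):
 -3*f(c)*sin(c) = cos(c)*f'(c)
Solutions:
 f(c) = C1*cos(c)^3


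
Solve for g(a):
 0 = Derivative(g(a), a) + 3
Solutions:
 g(a) = C1 - 3*a


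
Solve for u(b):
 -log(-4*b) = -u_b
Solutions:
 u(b) = C1 + b*log(-b) + b*(-1 + 2*log(2))


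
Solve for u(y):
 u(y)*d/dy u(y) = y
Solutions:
 u(y) = -sqrt(C1 + y^2)
 u(y) = sqrt(C1 + y^2)


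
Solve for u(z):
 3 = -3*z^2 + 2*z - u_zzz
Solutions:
 u(z) = C1 + C2*z + C3*z^2 - z^5/20 + z^4/12 - z^3/2


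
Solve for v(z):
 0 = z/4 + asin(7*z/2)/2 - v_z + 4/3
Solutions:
 v(z) = C1 + z^2/8 + z*asin(7*z/2)/2 + 4*z/3 + sqrt(4 - 49*z^2)/14


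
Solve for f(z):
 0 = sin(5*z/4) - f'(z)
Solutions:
 f(z) = C1 - 4*cos(5*z/4)/5


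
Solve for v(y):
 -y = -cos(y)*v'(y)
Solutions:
 v(y) = C1 + Integral(y/cos(y), y)


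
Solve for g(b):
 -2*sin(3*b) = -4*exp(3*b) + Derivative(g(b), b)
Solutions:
 g(b) = C1 + 4*exp(3*b)/3 + 2*cos(3*b)/3


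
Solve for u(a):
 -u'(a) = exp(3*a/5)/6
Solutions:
 u(a) = C1 - 5*exp(3*a/5)/18


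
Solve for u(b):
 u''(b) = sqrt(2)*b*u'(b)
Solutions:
 u(b) = C1 + C2*erfi(2^(3/4)*b/2)


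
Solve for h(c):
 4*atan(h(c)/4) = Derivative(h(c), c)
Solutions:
 Integral(1/atan(_y/4), (_y, h(c))) = C1 + 4*c


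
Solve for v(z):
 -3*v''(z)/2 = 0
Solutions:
 v(z) = C1 + C2*z


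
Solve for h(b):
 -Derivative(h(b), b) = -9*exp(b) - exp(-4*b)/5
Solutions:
 h(b) = C1 + 9*exp(b) - exp(-4*b)/20


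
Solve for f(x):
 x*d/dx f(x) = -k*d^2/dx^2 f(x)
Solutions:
 f(x) = C1 + C2*sqrt(k)*erf(sqrt(2)*x*sqrt(1/k)/2)


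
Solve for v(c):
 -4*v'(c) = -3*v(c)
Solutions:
 v(c) = C1*exp(3*c/4)


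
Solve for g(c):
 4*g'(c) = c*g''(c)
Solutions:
 g(c) = C1 + C2*c^5


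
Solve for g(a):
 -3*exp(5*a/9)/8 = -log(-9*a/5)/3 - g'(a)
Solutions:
 g(a) = C1 - a*log(-a)/3 + a*(-log(3) + 1/3 + log(15)/3) + 27*exp(5*a/9)/40


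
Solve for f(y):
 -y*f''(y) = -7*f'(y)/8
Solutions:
 f(y) = C1 + C2*y^(15/8)


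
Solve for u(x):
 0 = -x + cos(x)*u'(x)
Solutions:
 u(x) = C1 + Integral(x/cos(x), x)


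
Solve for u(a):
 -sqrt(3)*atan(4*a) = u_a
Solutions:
 u(a) = C1 - sqrt(3)*(a*atan(4*a) - log(16*a^2 + 1)/8)


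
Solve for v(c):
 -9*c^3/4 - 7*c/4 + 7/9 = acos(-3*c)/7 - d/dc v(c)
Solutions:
 v(c) = C1 + 9*c^4/16 + 7*c^2/8 + c*acos(-3*c)/7 - 7*c/9 + sqrt(1 - 9*c^2)/21


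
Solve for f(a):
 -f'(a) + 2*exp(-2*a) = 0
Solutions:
 f(a) = C1 - exp(-2*a)


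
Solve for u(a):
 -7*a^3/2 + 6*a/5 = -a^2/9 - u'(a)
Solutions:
 u(a) = C1 + 7*a^4/8 - a^3/27 - 3*a^2/5


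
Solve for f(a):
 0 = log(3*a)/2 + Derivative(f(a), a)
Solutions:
 f(a) = C1 - a*log(a)/2 - a*log(3)/2 + a/2


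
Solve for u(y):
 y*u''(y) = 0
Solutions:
 u(y) = C1 + C2*y


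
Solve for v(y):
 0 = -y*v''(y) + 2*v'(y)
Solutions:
 v(y) = C1 + C2*y^3


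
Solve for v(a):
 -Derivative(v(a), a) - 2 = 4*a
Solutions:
 v(a) = C1 - 2*a^2 - 2*a


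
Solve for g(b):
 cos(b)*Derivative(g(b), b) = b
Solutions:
 g(b) = C1 + Integral(b/cos(b), b)


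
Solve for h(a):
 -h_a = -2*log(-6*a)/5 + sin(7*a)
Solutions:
 h(a) = C1 + 2*a*log(-a)/5 - 2*a/5 + 2*a*log(6)/5 + cos(7*a)/7


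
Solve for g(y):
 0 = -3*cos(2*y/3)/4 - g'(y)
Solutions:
 g(y) = C1 - 9*sin(2*y/3)/8


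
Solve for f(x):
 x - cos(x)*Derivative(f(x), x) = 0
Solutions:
 f(x) = C1 + Integral(x/cos(x), x)


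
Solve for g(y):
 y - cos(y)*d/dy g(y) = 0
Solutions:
 g(y) = C1 + Integral(y/cos(y), y)


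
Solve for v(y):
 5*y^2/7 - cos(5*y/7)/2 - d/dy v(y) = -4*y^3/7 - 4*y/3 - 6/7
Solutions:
 v(y) = C1 + y^4/7 + 5*y^3/21 + 2*y^2/3 + 6*y/7 - 7*sin(5*y/7)/10


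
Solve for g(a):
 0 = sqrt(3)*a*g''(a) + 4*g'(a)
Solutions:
 g(a) = C1 + C2*a^(1 - 4*sqrt(3)/3)


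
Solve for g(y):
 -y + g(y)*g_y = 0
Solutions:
 g(y) = -sqrt(C1 + y^2)
 g(y) = sqrt(C1 + y^2)


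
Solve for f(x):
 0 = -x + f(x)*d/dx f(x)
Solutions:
 f(x) = -sqrt(C1 + x^2)
 f(x) = sqrt(C1 + x^2)


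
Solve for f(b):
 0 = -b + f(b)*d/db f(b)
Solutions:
 f(b) = -sqrt(C1 + b^2)
 f(b) = sqrt(C1 + b^2)


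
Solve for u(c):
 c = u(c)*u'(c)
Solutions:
 u(c) = -sqrt(C1 + c^2)
 u(c) = sqrt(C1 + c^2)


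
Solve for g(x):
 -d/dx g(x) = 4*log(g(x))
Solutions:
 li(g(x)) = C1 - 4*x


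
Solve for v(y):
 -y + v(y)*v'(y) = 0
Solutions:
 v(y) = -sqrt(C1 + y^2)
 v(y) = sqrt(C1 + y^2)


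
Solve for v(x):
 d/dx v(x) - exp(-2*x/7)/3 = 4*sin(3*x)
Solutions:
 v(x) = C1 - 4*cos(3*x)/3 - 7*exp(-2*x/7)/6


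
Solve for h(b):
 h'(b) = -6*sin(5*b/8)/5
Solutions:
 h(b) = C1 + 48*cos(5*b/8)/25


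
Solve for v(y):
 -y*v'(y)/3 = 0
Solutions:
 v(y) = C1


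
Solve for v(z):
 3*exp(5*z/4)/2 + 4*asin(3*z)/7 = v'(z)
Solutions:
 v(z) = C1 + 4*z*asin(3*z)/7 + 4*sqrt(1 - 9*z^2)/21 + 6*exp(5*z/4)/5


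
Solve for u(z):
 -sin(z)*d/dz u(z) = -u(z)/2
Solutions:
 u(z) = C1*(cos(z) - 1)^(1/4)/(cos(z) + 1)^(1/4)


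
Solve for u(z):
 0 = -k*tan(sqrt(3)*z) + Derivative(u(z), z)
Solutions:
 u(z) = C1 - sqrt(3)*k*log(cos(sqrt(3)*z))/3


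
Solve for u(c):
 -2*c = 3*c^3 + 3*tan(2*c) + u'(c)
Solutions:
 u(c) = C1 - 3*c^4/4 - c^2 + 3*log(cos(2*c))/2


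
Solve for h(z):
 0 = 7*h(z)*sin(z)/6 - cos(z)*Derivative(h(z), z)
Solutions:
 h(z) = C1/cos(z)^(7/6)


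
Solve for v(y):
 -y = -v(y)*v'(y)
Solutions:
 v(y) = -sqrt(C1 + y^2)
 v(y) = sqrt(C1 + y^2)


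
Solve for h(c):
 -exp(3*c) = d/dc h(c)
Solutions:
 h(c) = C1 - exp(3*c)/3


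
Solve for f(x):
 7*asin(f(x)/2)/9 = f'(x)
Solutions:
 Integral(1/asin(_y/2), (_y, f(x))) = C1 + 7*x/9


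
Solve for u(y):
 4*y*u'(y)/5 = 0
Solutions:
 u(y) = C1


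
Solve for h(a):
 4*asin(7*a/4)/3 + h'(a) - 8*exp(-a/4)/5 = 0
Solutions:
 h(a) = C1 - 4*a*asin(7*a/4)/3 - 4*sqrt(16 - 49*a^2)/21 - 32*exp(-a/4)/5


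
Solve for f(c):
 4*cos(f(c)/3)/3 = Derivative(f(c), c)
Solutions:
 -4*c/3 - 3*log(sin(f(c)/3) - 1)/2 + 3*log(sin(f(c)/3) + 1)/2 = C1


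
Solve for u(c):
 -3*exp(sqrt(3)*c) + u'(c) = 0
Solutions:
 u(c) = C1 + sqrt(3)*exp(sqrt(3)*c)


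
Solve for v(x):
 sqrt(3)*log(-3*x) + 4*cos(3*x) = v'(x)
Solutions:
 v(x) = C1 + sqrt(3)*x*(log(-x) - 1) + sqrt(3)*x*log(3) + 4*sin(3*x)/3


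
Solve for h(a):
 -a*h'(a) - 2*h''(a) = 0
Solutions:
 h(a) = C1 + C2*erf(a/2)


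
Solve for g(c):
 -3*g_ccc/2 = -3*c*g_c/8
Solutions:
 g(c) = C1 + Integral(C2*airyai(2^(1/3)*c/2) + C3*airybi(2^(1/3)*c/2), c)


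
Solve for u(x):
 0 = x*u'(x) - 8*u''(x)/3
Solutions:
 u(x) = C1 + C2*erfi(sqrt(3)*x/4)


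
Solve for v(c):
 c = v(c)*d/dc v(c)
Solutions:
 v(c) = -sqrt(C1 + c^2)
 v(c) = sqrt(C1 + c^2)


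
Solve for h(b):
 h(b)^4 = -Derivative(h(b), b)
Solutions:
 h(b) = (-3^(2/3) - 3*3^(1/6)*I)*(1/(C1 + b))^(1/3)/6
 h(b) = (-3^(2/3) + 3*3^(1/6)*I)*(1/(C1 + b))^(1/3)/6
 h(b) = (1/(C1 + 3*b))^(1/3)


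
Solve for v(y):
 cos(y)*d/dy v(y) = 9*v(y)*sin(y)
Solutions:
 v(y) = C1/cos(y)^9


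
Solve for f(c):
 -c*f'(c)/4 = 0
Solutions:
 f(c) = C1


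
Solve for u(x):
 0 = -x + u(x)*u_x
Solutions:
 u(x) = -sqrt(C1 + x^2)
 u(x) = sqrt(C1 + x^2)


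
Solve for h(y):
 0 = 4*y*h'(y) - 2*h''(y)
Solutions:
 h(y) = C1 + C2*erfi(y)


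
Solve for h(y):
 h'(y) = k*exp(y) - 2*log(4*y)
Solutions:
 h(y) = C1 + k*exp(y) - 2*y*log(y) + 2*y*(1 - 2*log(2))


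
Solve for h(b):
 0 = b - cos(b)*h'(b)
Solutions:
 h(b) = C1 + Integral(b/cos(b), b)


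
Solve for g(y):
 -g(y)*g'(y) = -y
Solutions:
 g(y) = -sqrt(C1 + y^2)
 g(y) = sqrt(C1 + y^2)


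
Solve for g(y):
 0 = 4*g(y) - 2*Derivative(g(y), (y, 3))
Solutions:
 g(y) = C3*exp(2^(1/3)*y) + (C1*sin(2^(1/3)*sqrt(3)*y/2) + C2*cos(2^(1/3)*sqrt(3)*y/2))*exp(-2^(1/3)*y/2)


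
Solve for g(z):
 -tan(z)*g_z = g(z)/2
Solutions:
 g(z) = C1/sqrt(sin(z))


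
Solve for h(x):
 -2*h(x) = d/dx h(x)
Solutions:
 h(x) = C1*exp(-2*x)


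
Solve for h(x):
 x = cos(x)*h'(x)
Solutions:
 h(x) = C1 + Integral(x/cos(x), x)


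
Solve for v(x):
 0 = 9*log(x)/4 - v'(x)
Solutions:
 v(x) = C1 + 9*x*log(x)/4 - 9*x/4


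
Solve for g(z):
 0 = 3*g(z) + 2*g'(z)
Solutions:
 g(z) = C1*exp(-3*z/2)


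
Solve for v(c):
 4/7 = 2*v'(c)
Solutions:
 v(c) = C1 + 2*c/7


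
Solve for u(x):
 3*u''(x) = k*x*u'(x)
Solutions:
 u(x) = Piecewise((-sqrt(6)*sqrt(pi)*C1*erf(sqrt(6)*x*sqrt(-k)/6)/(2*sqrt(-k)) - C2, (k > 0) | (k < 0)), (-C1*x - C2, True))


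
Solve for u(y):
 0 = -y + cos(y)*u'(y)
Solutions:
 u(y) = C1 + Integral(y/cos(y), y)


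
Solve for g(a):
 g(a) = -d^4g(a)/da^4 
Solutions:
 g(a) = (C1*sin(sqrt(2)*a/2) + C2*cos(sqrt(2)*a/2))*exp(-sqrt(2)*a/2) + (C3*sin(sqrt(2)*a/2) + C4*cos(sqrt(2)*a/2))*exp(sqrt(2)*a/2)


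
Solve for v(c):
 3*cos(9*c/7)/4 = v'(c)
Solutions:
 v(c) = C1 + 7*sin(9*c/7)/12


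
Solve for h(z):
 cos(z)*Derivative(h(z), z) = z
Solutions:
 h(z) = C1 + Integral(z/cos(z), z)


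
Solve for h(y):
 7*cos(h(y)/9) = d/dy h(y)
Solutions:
 -7*y - 9*log(sin(h(y)/9) - 1)/2 + 9*log(sin(h(y)/9) + 1)/2 = C1


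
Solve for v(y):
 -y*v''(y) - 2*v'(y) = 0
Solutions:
 v(y) = C1 + C2/y


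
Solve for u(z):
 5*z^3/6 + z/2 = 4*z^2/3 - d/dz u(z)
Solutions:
 u(z) = C1 - 5*z^4/24 + 4*z^3/9 - z^2/4


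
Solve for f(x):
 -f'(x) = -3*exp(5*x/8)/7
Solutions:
 f(x) = C1 + 24*exp(5*x/8)/35


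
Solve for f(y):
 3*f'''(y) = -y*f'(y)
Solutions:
 f(y) = C1 + Integral(C2*airyai(-3^(2/3)*y/3) + C3*airybi(-3^(2/3)*y/3), y)


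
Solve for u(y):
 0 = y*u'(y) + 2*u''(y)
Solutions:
 u(y) = C1 + C2*erf(y/2)


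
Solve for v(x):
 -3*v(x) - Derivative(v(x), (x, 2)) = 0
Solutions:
 v(x) = C1*sin(sqrt(3)*x) + C2*cos(sqrt(3)*x)


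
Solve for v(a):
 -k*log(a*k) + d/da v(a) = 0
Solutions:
 v(a) = C1 + a*k*log(a*k) - a*k


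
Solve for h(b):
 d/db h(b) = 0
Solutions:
 h(b) = C1


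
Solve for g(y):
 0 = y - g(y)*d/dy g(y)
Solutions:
 g(y) = -sqrt(C1 + y^2)
 g(y) = sqrt(C1 + y^2)


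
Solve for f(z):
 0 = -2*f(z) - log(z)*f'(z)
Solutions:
 f(z) = C1*exp(-2*li(z))


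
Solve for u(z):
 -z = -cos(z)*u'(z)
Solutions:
 u(z) = C1 + Integral(z/cos(z), z)


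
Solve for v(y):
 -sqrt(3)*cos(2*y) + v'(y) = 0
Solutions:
 v(y) = C1 + sqrt(3)*sin(2*y)/2


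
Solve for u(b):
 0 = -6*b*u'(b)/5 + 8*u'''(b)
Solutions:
 u(b) = C1 + Integral(C2*airyai(150^(1/3)*b/10) + C3*airybi(150^(1/3)*b/10), b)


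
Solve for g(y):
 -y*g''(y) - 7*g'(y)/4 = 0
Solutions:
 g(y) = C1 + C2/y^(3/4)


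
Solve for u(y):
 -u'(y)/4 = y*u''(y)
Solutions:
 u(y) = C1 + C2*y^(3/4)


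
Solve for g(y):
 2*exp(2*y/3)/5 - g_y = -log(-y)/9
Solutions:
 g(y) = C1 + y*log(-y)/9 - y/9 + 3*exp(2*y/3)/5


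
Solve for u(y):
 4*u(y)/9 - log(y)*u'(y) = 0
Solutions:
 u(y) = C1*exp(4*li(y)/9)


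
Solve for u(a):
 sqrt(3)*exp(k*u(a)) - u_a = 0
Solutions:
 u(a) = Piecewise((log(-1/(C1*k + sqrt(3)*a*k))/k, Ne(k, 0)), (nan, True))
 u(a) = Piecewise((C1 + sqrt(3)*a, Eq(k, 0)), (nan, True))


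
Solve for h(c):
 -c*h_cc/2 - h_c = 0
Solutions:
 h(c) = C1 + C2/c


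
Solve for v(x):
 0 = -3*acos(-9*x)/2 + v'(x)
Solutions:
 v(x) = C1 + 3*x*acos(-9*x)/2 + sqrt(1 - 81*x^2)/6


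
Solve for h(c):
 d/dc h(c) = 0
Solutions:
 h(c) = C1


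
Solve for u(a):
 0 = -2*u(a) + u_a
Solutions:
 u(a) = C1*exp(2*a)


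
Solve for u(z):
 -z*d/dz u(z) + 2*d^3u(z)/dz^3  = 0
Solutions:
 u(z) = C1 + Integral(C2*airyai(2^(2/3)*z/2) + C3*airybi(2^(2/3)*z/2), z)


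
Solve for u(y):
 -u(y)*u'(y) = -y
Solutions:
 u(y) = -sqrt(C1 + y^2)
 u(y) = sqrt(C1 + y^2)


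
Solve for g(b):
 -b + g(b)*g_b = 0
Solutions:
 g(b) = -sqrt(C1 + b^2)
 g(b) = sqrt(C1 + b^2)


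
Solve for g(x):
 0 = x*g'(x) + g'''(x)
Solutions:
 g(x) = C1 + Integral(C2*airyai(-x) + C3*airybi(-x), x)


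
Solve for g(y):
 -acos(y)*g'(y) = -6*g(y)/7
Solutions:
 g(y) = C1*exp(6*Integral(1/acos(y), y)/7)


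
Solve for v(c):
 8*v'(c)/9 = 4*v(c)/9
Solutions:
 v(c) = C1*exp(c/2)


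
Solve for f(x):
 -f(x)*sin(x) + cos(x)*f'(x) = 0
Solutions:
 f(x) = C1/cos(x)


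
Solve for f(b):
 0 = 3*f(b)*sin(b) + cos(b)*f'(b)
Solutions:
 f(b) = C1*cos(b)^3


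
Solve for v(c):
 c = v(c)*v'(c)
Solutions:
 v(c) = -sqrt(C1 + c^2)
 v(c) = sqrt(C1 + c^2)


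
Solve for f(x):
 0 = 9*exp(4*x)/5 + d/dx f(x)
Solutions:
 f(x) = C1 - 9*exp(4*x)/20


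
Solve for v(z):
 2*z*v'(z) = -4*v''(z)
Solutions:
 v(z) = C1 + C2*erf(z/2)


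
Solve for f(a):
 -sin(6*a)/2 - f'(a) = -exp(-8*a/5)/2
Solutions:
 f(a) = C1 + cos(6*a)/12 - 5*exp(-8*a/5)/16


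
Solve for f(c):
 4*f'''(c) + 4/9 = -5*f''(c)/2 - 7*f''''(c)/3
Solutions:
 f(c) = C1 + C2*c - 4*c^2/45 + (C3*sin(sqrt(66)*c/14) + C4*cos(sqrt(66)*c/14))*exp(-6*c/7)


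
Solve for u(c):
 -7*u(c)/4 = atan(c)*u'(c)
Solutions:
 u(c) = C1*exp(-7*Integral(1/atan(c), c)/4)


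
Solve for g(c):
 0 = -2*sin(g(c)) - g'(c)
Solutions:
 g(c) = -acos((-C1 - exp(4*c))/(C1 - exp(4*c))) + 2*pi
 g(c) = acos((-C1 - exp(4*c))/(C1 - exp(4*c)))


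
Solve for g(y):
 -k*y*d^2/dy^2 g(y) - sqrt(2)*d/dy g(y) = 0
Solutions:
 g(y) = C1 + y^(((re(k) - sqrt(2))*re(k) + im(k)^2)/(re(k)^2 + im(k)^2))*(C2*sin(sqrt(2)*log(y)*Abs(im(k))/(re(k)^2 + im(k)^2)) + C3*cos(sqrt(2)*log(y)*im(k)/(re(k)^2 + im(k)^2)))


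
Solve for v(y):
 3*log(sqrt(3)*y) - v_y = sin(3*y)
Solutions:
 v(y) = C1 + 3*y*log(y) - 3*y + 3*y*log(3)/2 + cos(3*y)/3


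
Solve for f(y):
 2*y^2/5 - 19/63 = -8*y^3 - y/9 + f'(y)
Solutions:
 f(y) = C1 + 2*y^4 + 2*y^3/15 + y^2/18 - 19*y/63


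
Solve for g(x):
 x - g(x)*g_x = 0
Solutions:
 g(x) = -sqrt(C1 + x^2)
 g(x) = sqrt(C1 + x^2)


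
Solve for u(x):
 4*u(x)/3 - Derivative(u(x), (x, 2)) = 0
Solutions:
 u(x) = C1*exp(-2*sqrt(3)*x/3) + C2*exp(2*sqrt(3)*x/3)


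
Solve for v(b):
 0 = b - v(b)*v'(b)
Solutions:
 v(b) = -sqrt(C1 + b^2)
 v(b) = sqrt(C1 + b^2)


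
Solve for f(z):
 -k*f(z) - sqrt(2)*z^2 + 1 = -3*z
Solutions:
 f(z) = (-sqrt(2)*z^2 + 3*z + 1)/k


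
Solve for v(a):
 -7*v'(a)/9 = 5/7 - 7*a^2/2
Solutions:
 v(a) = C1 + 3*a^3/2 - 45*a/49


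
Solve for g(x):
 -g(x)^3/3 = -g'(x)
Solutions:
 g(x) = -sqrt(6)*sqrt(-1/(C1 + x))/2
 g(x) = sqrt(6)*sqrt(-1/(C1 + x))/2


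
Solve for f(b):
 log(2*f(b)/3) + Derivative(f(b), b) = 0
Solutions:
 Integral(1/(log(_y) - log(3) + log(2)), (_y, f(b))) = C1 - b


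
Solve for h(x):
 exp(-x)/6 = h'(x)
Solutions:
 h(x) = C1 - exp(-x)/6


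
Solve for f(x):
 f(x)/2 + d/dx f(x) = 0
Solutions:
 f(x) = C1*exp(-x/2)


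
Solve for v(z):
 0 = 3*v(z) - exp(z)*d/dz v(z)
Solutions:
 v(z) = C1*exp(-3*exp(-z))


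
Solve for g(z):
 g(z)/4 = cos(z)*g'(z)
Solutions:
 g(z) = C1*(sin(z) + 1)^(1/8)/(sin(z) - 1)^(1/8)


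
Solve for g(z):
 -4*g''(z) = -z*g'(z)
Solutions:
 g(z) = C1 + C2*erfi(sqrt(2)*z/4)


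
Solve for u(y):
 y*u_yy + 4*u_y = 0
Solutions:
 u(y) = C1 + C2/y^3


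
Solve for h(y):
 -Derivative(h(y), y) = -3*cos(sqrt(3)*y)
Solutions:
 h(y) = C1 + sqrt(3)*sin(sqrt(3)*y)


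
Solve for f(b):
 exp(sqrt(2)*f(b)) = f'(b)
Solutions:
 f(b) = sqrt(2)*(2*log(-1/(C1 + b)) - log(2))/4


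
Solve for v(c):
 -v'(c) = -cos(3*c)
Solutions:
 v(c) = C1 + sin(3*c)/3


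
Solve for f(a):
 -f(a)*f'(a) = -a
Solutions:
 f(a) = -sqrt(C1 + a^2)
 f(a) = sqrt(C1 + a^2)


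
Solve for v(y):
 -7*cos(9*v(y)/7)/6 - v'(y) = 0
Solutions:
 7*y/6 - 7*log(sin(9*v(y)/7) - 1)/18 + 7*log(sin(9*v(y)/7) + 1)/18 = C1


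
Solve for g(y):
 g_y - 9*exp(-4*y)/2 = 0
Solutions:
 g(y) = C1 - 9*exp(-4*y)/8


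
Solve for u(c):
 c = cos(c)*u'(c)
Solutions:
 u(c) = C1 + Integral(c/cos(c), c)


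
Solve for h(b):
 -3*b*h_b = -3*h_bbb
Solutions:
 h(b) = C1 + Integral(C2*airyai(b) + C3*airybi(b), b)


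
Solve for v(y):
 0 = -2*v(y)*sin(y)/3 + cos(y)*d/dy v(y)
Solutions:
 v(y) = C1/cos(y)^(2/3)


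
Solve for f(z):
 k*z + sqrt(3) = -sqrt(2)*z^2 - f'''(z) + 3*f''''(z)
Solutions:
 f(z) = C1 + C2*z + C3*z^2 + C4*exp(z/3) - sqrt(2)*z^5/60 + z^4*(-k - 6*sqrt(2))/24 + z^3*(-k/2 - 3*sqrt(2) - sqrt(3)/6)


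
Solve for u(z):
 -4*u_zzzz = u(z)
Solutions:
 u(z) = (C1*sin(z/2) + C2*cos(z/2))*exp(-z/2) + (C3*sin(z/2) + C4*cos(z/2))*exp(z/2)


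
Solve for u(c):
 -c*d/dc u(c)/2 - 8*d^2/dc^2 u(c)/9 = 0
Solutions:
 u(c) = C1 + C2*erf(3*sqrt(2)*c/8)


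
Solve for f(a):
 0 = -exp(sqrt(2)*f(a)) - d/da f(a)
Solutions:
 f(a) = sqrt(2)*(2*log(1/(C1 + a)) - log(2))/4


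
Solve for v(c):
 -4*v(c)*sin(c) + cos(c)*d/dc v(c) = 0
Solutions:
 v(c) = C1/cos(c)^4


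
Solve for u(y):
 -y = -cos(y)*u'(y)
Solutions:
 u(y) = C1 + Integral(y/cos(y), y)


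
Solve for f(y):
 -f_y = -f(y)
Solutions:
 f(y) = C1*exp(y)


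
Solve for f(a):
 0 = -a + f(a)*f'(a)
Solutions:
 f(a) = -sqrt(C1 + a^2)
 f(a) = sqrt(C1 + a^2)


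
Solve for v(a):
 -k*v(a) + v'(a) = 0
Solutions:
 v(a) = C1*exp(a*k)


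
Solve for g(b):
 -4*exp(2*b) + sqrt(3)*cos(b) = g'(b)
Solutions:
 g(b) = C1 - 2*exp(2*b) + sqrt(3)*sin(b)


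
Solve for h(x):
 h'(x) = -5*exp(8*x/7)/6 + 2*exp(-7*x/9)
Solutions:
 h(x) = C1 - 35*exp(8*x/7)/48 - 18*exp(-7*x/9)/7


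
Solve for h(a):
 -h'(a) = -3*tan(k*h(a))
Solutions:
 h(a) = Piecewise((-asin(exp(C1*k + 3*a*k))/k + pi/k, Ne(k, 0)), (nan, True))
 h(a) = Piecewise((asin(exp(C1*k + 3*a*k))/k, Ne(k, 0)), (nan, True))


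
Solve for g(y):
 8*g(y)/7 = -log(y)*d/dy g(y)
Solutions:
 g(y) = C1*exp(-8*li(y)/7)


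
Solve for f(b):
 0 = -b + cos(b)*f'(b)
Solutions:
 f(b) = C1 + Integral(b/cos(b), b)


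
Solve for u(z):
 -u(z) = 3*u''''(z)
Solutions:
 u(z) = (C1*sin(sqrt(2)*3^(3/4)*z/6) + C2*cos(sqrt(2)*3^(3/4)*z/6))*exp(-sqrt(2)*3^(3/4)*z/6) + (C3*sin(sqrt(2)*3^(3/4)*z/6) + C4*cos(sqrt(2)*3^(3/4)*z/6))*exp(sqrt(2)*3^(3/4)*z/6)


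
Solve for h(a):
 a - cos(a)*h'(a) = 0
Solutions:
 h(a) = C1 + Integral(a/cos(a), a)


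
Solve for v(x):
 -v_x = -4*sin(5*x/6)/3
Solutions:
 v(x) = C1 - 8*cos(5*x/6)/5


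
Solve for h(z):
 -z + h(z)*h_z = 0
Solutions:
 h(z) = -sqrt(C1 + z^2)
 h(z) = sqrt(C1 + z^2)


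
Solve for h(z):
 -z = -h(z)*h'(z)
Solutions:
 h(z) = -sqrt(C1 + z^2)
 h(z) = sqrt(C1 + z^2)


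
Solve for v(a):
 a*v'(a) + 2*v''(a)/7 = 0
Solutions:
 v(a) = C1 + C2*erf(sqrt(7)*a/2)


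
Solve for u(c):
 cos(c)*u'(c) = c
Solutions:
 u(c) = C1 + Integral(c/cos(c), c)


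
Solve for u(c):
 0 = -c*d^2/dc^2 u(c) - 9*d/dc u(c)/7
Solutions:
 u(c) = C1 + C2/c^(2/7)


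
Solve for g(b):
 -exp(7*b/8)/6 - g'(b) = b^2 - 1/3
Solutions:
 g(b) = C1 - b^3/3 + b/3 - 4*exp(7*b/8)/21


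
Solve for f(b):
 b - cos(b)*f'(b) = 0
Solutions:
 f(b) = C1 + Integral(b/cos(b), b)


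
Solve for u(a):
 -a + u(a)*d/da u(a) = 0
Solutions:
 u(a) = -sqrt(C1 + a^2)
 u(a) = sqrt(C1 + a^2)


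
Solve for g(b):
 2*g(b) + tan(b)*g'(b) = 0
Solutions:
 g(b) = C1/sin(b)^2


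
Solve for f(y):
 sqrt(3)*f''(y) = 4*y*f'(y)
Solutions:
 f(y) = C1 + C2*erfi(sqrt(2)*3^(3/4)*y/3)


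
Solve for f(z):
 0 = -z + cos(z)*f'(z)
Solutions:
 f(z) = C1 + Integral(z/cos(z), z)


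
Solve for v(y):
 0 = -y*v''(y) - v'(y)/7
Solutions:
 v(y) = C1 + C2*y^(6/7)


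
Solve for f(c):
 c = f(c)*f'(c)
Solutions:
 f(c) = -sqrt(C1 + c^2)
 f(c) = sqrt(C1 + c^2)


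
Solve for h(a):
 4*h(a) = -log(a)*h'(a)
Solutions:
 h(a) = C1*exp(-4*li(a))


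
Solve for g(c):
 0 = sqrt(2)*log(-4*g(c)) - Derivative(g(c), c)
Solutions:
 -sqrt(2)*Integral(1/(log(-_y) + 2*log(2)), (_y, g(c)))/2 = C1 - c


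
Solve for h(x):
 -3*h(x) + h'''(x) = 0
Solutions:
 h(x) = C3*exp(3^(1/3)*x) + (C1*sin(3^(5/6)*x/2) + C2*cos(3^(5/6)*x/2))*exp(-3^(1/3)*x/2)


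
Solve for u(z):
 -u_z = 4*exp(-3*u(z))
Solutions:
 u(z) = log(C1 - 12*z)/3
 u(z) = log((-3^(1/3) - 3^(5/6)*I)*(C1 - 4*z)^(1/3)/2)
 u(z) = log((-3^(1/3) + 3^(5/6)*I)*(C1 - 4*z)^(1/3)/2)


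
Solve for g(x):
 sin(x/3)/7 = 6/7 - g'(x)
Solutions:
 g(x) = C1 + 6*x/7 + 3*cos(x/3)/7


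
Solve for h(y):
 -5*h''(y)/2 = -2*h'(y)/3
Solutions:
 h(y) = C1 + C2*exp(4*y/15)


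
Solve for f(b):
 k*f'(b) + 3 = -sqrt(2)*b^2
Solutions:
 f(b) = C1 - sqrt(2)*b^3/(3*k) - 3*b/k


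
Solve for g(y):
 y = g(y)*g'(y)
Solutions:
 g(y) = -sqrt(C1 + y^2)
 g(y) = sqrt(C1 + y^2)


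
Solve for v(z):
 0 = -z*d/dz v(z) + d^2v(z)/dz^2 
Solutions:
 v(z) = C1 + C2*erfi(sqrt(2)*z/2)


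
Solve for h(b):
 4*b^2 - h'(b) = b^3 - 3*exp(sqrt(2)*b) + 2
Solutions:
 h(b) = C1 - b^4/4 + 4*b^3/3 - 2*b + 3*sqrt(2)*exp(sqrt(2)*b)/2


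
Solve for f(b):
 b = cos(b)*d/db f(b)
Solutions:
 f(b) = C1 + Integral(b/cos(b), b)


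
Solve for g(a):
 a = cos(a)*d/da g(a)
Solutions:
 g(a) = C1 + Integral(a/cos(a), a)


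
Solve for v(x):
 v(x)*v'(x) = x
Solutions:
 v(x) = -sqrt(C1 + x^2)
 v(x) = sqrt(C1 + x^2)


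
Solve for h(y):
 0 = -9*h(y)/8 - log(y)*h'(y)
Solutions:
 h(y) = C1*exp(-9*li(y)/8)


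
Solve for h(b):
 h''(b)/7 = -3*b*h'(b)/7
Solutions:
 h(b) = C1 + C2*erf(sqrt(6)*b/2)


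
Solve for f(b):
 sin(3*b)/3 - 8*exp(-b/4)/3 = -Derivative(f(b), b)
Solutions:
 f(b) = C1 + cos(3*b)/9 - 32*exp(-b/4)/3


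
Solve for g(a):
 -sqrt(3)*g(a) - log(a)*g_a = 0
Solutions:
 g(a) = C1*exp(-sqrt(3)*li(a))


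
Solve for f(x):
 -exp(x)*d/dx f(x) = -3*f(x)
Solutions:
 f(x) = C1*exp(-3*exp(-x))


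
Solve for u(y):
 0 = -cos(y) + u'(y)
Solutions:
 u(y) = C1 + sin(y)


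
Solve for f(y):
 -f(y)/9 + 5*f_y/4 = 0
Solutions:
 f(y) = C1*exp(4*y/45)


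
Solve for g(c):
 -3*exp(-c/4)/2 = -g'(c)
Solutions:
 g(c) = C1 - 6*exp(-c/4)


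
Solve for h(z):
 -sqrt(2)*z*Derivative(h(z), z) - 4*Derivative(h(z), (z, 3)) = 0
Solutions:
 h(z) = C1 + Integral(C2*airyai(-sqrt(2)*z/2) + C3*airybi(-sqrt(2)*z/2), z)


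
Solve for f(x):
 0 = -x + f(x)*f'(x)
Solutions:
 f(x) = -sqrt(C1 + x^2)
 f(x) = sqrt(C1 + x^2)


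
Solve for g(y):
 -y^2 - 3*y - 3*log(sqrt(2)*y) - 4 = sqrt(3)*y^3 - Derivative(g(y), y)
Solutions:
 g(y) = C1 + sqrt(3)*y^4/4 + y^3/3 + 3*y^2/2 + 3*y*log(y) + y + 3*y*log(2)/2


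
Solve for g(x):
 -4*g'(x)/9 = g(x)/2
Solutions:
 g(x) = C1*exp(-9*x/8)


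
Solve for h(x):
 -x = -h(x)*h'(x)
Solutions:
 h(x) = -sqrt(C1 + x^2)
 h(x) = sqrt(C1 + x^2)


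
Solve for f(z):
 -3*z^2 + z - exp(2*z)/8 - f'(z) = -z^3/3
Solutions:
 f(z) = C1 + z^4/12 - z^3 + z^2/2 - exp(2*z)/16


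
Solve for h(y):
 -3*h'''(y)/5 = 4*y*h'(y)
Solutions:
 h(y) = C1 + Integral(C2*airyai(-20^(1/3)*3^(2/3)*y/3) + C3*airybi(-20^(1/3)*3^(2/3)*y/3), y)


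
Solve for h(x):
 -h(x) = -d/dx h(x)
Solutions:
 h(x) = C1*exp(x)


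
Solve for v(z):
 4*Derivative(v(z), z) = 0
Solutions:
 v(z) = C1


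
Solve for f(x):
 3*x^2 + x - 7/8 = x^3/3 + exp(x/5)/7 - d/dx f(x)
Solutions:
 f(x) = C1 + x^4/12 - x^3 - x^2/2 + 7*x/8 + 5*exp(x/5)/7


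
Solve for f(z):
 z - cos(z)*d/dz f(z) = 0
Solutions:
 f(z) = C1 + Integral(z/cos(z), z)


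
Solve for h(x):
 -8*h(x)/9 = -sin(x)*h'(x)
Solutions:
 h(x) = C1*(cos(x) - 1)^(4/9)/(cos(x) + 1)^(4/9)


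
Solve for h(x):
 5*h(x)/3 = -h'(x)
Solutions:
 h(x) = C1*exp(-5*x/3)


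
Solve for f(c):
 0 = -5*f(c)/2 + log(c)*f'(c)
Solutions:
 f(c) = C1*exp(5*li(c)/2)


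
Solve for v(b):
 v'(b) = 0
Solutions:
 v(b) = C1


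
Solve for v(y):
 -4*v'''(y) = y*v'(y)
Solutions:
 v(y) = C1 + Integral(C2*airyai(-2^(1/3)*y/2) + C3*airybi(-2^(1/3)*y/2), y)


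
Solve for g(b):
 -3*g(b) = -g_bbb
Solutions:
 g(b) = C3*exp(3^(1/3)*b) + (C1*sin(3^(5/6)*b/2) + C2*cos(3^(5/6)*b/2))*exp(-3^(1/3)*b/2)


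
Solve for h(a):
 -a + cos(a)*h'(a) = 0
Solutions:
 h(a) = C1 + Integral(a/cos(a), a)


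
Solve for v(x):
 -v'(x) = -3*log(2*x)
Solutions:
 v(x) = C1 + 3*x*log(x) - 3*x + x*log(8)


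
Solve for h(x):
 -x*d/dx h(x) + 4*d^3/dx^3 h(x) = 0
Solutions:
 h(x) = C1 + Integral(C2*airyai(2^(1/3)*x/2) + C3*airybi(2^(1/3)*x/2), x)


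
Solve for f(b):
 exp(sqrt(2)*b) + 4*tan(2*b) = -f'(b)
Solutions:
 f(b) = C1 - sqrt(2)*exp(sqrt(2)*b)/2 + 2*log(cos(2*b))


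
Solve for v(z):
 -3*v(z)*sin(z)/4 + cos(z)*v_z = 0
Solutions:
 v(z) = C1/cos(z)^(3/4)


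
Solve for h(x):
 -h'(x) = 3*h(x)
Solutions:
 h(x) = C1*exp(-3*x)


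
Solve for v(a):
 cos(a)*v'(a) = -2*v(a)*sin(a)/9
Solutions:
 v(a) = C1*cos(a)^(2/9)


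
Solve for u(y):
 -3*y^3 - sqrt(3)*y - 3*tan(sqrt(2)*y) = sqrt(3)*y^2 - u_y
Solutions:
 u(y) = C1 + 3*y^4/4 + sqrt(3)*y^3/3 + sqrt(3)*y^2/2 - 3*sqrt(2)*log(cos(sqrt(2)*y))/2


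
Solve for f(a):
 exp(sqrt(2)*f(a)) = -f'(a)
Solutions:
 f(a) = sqrt(2)*(2*log(1/(C1 + a)) - log(2))/4


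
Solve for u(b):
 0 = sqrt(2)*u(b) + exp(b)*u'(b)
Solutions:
 u(b) = C1*exp(sqrt(2)*exp(-b))


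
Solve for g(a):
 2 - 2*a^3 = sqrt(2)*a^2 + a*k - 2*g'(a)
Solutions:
 g(a) = C1 + a^4/4 + sqrt(2)*a^3/6 + a^2*k/4 - a


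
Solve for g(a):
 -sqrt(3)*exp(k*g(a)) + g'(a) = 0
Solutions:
 g(a) = Piecewise((log(-1/(C1*k + sqrt(3)*a*k))/k, Ne(k, 0)), (nan, True))
 g(a) = Piecewise((C1 + sqrt(3)*a, Eq(k, 0)), (nan, True))


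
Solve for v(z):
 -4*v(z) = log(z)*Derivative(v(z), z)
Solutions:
 v(z) = C1*exp(-4*li(z))


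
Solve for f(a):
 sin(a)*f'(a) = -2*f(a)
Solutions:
 f(a) = C1*(cos(a) + 1)/(cos(a) - 1)


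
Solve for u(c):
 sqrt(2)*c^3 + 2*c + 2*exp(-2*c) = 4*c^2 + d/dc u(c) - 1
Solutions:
 u(c) = C1 + sqrt(2)*c^4/4 - 4*c^3/3 + c^2 + c - exp(-2*c)


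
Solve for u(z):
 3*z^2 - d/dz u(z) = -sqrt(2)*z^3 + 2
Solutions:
 u(z) = C1 + sqrt(2)*z^4/4 + z^3 - 2*z


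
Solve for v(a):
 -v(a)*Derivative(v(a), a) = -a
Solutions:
 v(a) = -sqrt(C1 + a^2)
 v(a) = sqrt(C1 + a^2)


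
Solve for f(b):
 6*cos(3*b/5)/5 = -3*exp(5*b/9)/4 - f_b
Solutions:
 f(b) = C1 - 27*exp(5*b/9)/20 - 2*sin(3*b/5)


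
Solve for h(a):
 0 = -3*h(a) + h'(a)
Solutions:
 h(a) = C1*exp(3*a)


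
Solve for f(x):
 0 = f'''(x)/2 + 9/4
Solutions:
 f(x) = C1 + C2*x + C3*x^2 - 3*x^3/4


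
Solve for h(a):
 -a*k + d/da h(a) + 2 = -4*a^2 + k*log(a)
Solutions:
 h(a) = C1 - 4*a^3/3 + a^2*k/2 + a*k*log(a) - a*k - 2*a


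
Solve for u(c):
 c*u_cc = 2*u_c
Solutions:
 u(c) = C1 + C2*c^3


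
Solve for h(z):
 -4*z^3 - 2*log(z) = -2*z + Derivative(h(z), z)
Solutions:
 h(z) = C1 - z^4 + z^2 - 2*z*log(z) + 2*z


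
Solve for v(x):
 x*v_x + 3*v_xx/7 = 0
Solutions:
 v(x) = C1 + C2*erf(sqrt(42)*x/6)


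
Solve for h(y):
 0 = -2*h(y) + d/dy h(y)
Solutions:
 h(y) = C1*exp(2*y)


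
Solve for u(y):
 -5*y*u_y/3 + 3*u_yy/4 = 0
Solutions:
 u(y) = C1 + C2*erfi(sqrt(10)*y/3)


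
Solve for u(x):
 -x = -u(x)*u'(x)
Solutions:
 u(x) = -sqrt(C1 + x^2)
 u(x) = sqrt(C1 + x^2)


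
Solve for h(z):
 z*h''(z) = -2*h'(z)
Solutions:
 h(z) = C1 + C2/z


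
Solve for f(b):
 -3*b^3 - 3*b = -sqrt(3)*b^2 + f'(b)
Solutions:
 f(b) = C1 - 3*b^4/4 + sqrt(3)*b^3/3 - 3*b^2/2


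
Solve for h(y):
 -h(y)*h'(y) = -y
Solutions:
 h(y) = -sqrt(C1 + y^2)
 h(y) = sqrt(C1 + y^2)


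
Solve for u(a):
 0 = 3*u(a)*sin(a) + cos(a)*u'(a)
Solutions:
 u(a) = C1*cos(a)^3


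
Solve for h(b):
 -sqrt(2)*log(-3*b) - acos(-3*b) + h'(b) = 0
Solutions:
 h(b) = C1 + sqrt(2)*b*(log(-b) - 1) + b*acos(-3*b) + sqrt(2)*b*log(3) + sqrt(1 - 9*b^2)/3


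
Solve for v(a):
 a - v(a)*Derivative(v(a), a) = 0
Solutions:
 v(a) = -sqrt(C1 + a^2)
 v(a) = sqrt(C1 + a^2)


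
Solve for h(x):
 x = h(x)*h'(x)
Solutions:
 h(x) = -sqrt(C1 + x^2)
 h(x) = sqrt(C1 + x^2)


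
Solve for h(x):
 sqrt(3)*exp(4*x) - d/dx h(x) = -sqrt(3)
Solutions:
 h(x) = C1 + sqrt(3)*x + sqrt(3)*exp(4*x)/4


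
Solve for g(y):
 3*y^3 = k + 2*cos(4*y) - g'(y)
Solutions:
 g(y) = C1 + k*y - 3*y^4/4 + sin(4*y)/2


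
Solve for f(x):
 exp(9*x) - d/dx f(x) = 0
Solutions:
 f(x) = C1 + exp(9*x)/9


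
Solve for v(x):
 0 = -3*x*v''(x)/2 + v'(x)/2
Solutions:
 v(x) = C1 + C2*x^(4/3)


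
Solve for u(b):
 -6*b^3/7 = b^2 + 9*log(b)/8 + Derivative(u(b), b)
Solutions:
 u(b) = C1 - 3*b^4/14 - b^3/3 - 9*b*log(b)/8 + 9*b/8


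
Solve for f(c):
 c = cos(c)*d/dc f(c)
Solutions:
 f(c) = C1 + Integral(c/cos(c), c)


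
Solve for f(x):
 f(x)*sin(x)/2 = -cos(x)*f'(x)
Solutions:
 f(x) = C1*sqrt(cos(x))


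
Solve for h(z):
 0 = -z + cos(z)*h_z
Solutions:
 h(z) = C1 + Integral(z/cos(z), z)


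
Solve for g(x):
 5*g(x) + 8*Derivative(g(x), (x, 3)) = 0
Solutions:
 g(x) = C3*exp(-5^(1/3)*x/2) + (C1*sin(sqrt(3)*5^(1/3)*x/4) + C2*cos(sqrt(3)*5^(1/3)*x/4))*exp(5^(1/3)*x/4)
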